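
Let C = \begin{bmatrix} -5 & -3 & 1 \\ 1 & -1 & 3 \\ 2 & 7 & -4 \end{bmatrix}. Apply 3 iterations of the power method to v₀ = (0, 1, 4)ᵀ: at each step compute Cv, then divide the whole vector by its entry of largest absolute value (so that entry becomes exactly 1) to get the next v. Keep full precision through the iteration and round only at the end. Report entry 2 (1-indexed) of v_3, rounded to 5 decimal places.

-0.41205

Cv0 = (1.000000, 11.000000, -9.000000); divide by 11.000000 → v1 = (0.090909, 1.000000, -0.818182)
Cv1 = (-4.272727, -3.363636, 10.454545); divide by 10.454545 → v2 = (-0.408696, -0.321739, 1.000000)
Cv2 = (4.008696, 2.913043, -7.069565); divide by -7.069565 → v3 = (-0.567036, -0.412054, 1.000000)
Requested entry of v3: 335/-813 = -0.41205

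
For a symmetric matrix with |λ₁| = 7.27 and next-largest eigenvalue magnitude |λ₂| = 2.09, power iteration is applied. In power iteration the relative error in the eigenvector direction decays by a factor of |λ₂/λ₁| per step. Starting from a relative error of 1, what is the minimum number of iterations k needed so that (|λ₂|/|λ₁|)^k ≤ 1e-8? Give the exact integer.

|λ₂/λ₁| = 2.09/7.27 = 0.28748
Need k ≥ ln(1e-8) / ln(0.28748) = -18.4207 / -1.2466 ≈ 14.777
Smallest integer k satisfying the bound: 15

15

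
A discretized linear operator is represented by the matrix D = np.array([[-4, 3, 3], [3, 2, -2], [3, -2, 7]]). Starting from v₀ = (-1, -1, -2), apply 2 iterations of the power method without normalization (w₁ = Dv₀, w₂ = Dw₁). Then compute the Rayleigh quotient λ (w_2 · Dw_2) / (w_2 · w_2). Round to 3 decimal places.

λ ≈ 7.962

w1 = Dv₀ = ((-4)·(-1) + 3·(-1) + 3·(-2); 3·(-1) + 2·(-1) + (-2)·(-2); 3·(-1) + (-2)·(-1) + 7·(-2)) = (-5, -1, -15)
w2 = Dw1 = ((-4)·(-5) + 3·(-1) + 3·(-15); 3·(-5) + 2·(-1) + (-2)·(-15); 3·(-5) + (-2)·(-1) + 7·(-15)) = (-28, 13, -118)
Dw2 = (-203, 178, -936)
w2·Dw2 = (-28)·(-203) + 13·178 + (-118)·(-936) = 118446; w2·w2 = (-28)·(-28) + 13·13 + (-118)·(-118) = 14877
λ ≈ 118446/14877 = 7.962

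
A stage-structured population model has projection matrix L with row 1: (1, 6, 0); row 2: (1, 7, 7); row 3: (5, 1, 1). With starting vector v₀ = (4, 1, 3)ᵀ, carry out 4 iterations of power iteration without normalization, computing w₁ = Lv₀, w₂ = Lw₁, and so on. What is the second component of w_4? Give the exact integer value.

w1 = Lv₀ = (10, 32, 24)
w2 = Lw1 = (202, 402, 106)
w3 = Lw2 = (2614, 3758, 1518)
w4 = Lw3 = (25162, 39546, 18346)
The requested component of w4 is 39546.

39546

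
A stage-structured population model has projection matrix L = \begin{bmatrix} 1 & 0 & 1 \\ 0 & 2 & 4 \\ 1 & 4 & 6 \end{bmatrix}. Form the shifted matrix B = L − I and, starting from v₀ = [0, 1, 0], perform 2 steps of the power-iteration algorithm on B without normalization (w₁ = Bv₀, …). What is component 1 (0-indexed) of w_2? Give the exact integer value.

17

B = L − I has rows (0, 0, 1); (0, 1, 4); (1, 4, 5)
w1 = Bv₀ = (0, 1, 4)
w2 = Bw1 = (4, 17, 24)
Requested component of w2: 17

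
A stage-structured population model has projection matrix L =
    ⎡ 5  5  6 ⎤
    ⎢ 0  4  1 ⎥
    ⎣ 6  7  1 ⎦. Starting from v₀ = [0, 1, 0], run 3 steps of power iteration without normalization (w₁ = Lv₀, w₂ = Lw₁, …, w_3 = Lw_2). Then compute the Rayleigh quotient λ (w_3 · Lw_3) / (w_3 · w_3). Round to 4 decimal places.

10.3498

w1 = Lv₀ = (5, 4, 7)
w2 = Lw1 = (87, 23, 65)
w3 = Lw2 = (940, 157, 748)
Lw3 = (9973, 1376, 7487)
w3·Lw3 = 940·9973 + 157·1376 + 748·7487 = 15190928; w3·w3 = 940·940 + 157·157 + 748·748 = 1467753
λ ≈ 15190928/1467753 = 10.3498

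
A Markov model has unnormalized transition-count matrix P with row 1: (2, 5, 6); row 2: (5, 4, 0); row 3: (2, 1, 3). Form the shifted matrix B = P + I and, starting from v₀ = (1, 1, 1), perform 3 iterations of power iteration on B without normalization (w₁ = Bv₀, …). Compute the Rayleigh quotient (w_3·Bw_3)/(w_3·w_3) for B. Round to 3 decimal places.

10.395

B = P + I has rows (3, 5, 6); (5, 5, 0); (2, 1, 4)
w1 = Bv₀ = (3·1 + 5·1 + 6·1; 5·1 + 5·1 + 0·1; 2·1 + 1·1 + 4·1) = (14, 10, 7)
w2 = Bw1 = (3·14 + 5·10 + 6·7; 5·14 + 5·10 + 0·7; 2·14 + 1·10 + 4·7) = (134, 120, 66)
w3 = Bw2 = (1398, 1270, 652)
Bw3 = (14456, 13340, 6674)
w3·Bw3 = 41502736; w3·w3 = 3992408; μ ≈ 41502736/3992408 = 10.395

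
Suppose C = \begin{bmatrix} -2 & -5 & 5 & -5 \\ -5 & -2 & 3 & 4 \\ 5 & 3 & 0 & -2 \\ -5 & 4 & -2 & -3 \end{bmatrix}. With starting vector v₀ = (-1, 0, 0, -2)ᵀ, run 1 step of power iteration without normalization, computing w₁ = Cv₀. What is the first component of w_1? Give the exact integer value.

w1 = Cv₀ = (12, -3, -1, 11)
The requested component of w1 is 12.

12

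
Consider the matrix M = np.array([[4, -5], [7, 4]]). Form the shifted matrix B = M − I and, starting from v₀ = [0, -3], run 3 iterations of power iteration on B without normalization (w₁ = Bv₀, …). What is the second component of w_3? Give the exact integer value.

864

B = M − I has rows (3, -5); (7, 3)
w1 = Bv₀ = (15, -9)
w2 = Bw1 = (90, 78)
w3 = Bw2 = (-120, 864)
Requested component of w3: 864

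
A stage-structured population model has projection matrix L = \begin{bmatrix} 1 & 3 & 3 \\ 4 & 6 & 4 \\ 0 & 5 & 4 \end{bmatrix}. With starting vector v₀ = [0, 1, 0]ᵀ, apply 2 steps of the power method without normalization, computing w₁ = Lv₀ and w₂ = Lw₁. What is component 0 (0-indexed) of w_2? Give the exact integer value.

36

w1 = Lv₀ = (1·0 + 3·1 + 3·0; 4·0 + 6·1 + 4·0; 0·0 + 5·1 + 4·0) = (3, 6, 5)
w2 = Lw1 = (1·3 + 3·6 + 3·5; 4·3 + 6·6 + 4·5; 0·3 + 5·6 + 4·5) = (36, 68, 50)
The requested component of w2 is 36.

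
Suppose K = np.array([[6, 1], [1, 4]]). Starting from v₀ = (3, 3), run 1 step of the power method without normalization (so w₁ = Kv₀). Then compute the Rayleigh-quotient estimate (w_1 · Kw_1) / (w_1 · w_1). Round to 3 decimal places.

w1 = Kv₀ = (6·3 + 1·3; 1·3 + 4·3) = (21, 15)
Kw1 = (141, 81)
w1·Kw1 = 21·141 + 15·81 = 4176; w1·w1 = 21·21 + 15·15 = 666
λ ≈ 4176/666 = 6.270

6.270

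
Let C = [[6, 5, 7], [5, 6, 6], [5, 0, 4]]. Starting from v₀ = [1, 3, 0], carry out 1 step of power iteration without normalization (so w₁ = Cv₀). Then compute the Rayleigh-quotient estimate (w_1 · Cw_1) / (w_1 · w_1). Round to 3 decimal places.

w1 = Cv₀ = (21, 23, 5)
Cw1 = (276, 273, 125)
w1·Cw1 = 21·276 + 23·273 + 5·125 = 12700; w1·w1 = 21·21 + 23·23 + 5·5 = 995
λ ≈ 12700/995 = 12.764

12.764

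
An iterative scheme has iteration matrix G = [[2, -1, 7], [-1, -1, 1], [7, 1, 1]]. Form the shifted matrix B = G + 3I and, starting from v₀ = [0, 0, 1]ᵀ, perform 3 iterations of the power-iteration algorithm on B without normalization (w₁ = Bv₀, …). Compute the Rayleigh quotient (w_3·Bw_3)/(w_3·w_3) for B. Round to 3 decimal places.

11.514

B = G + 3I has rows (5, -1, 7); (-1, 2, 1); (7, 1, 4)
w1 = Bv₀ = (5·0 + (-1)·0 + 7·1; (-1)·0 + 2·0 + 1·1; 7·0 + 1·0 + 4·1) = (7, 1, 4)
w2 = Bw1 = (5·7 + (-1)·1 + 7·4; (-1)·7 + 2·1 + 1·4; 7·7 + 1·1 + 4·4) = (62, -1, 66)
w3 = Bw2 = (773, 2, 697)
Bw3 = (8742, -72, 8201)
w3·Bw3 = 12473519; w3·w3 = 1083342; μ ≈ 12473519/1083342 = 11.514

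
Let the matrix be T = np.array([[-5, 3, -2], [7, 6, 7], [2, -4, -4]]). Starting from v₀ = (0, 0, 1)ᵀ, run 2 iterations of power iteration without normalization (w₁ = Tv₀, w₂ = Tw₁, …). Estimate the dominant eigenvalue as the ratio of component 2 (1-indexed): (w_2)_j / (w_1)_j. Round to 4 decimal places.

λ ≈ 0.0000

w1 = Tv₀ = (-2, 7, -4)
w2 = Tw1 = (39, 0, -16)
Ratio at component: 0 / 7 = 0.0000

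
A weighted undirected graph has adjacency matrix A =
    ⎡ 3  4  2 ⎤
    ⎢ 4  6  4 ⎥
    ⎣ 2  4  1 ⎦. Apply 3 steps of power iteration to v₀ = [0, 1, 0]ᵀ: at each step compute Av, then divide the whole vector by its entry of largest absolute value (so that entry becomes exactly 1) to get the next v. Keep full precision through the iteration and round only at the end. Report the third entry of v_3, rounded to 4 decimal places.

Av0 = (4.00000, 6.00000, 4.00000); divide by 6.00000 → v1 = (0.66667, 1.00000, 0.66667)
Av1 = (7.33333, 11.33333, 6.00000); divide by 11.33333 → v2 = (0.64706, 1.00000, 0.52941)
Av2 = (7.00000, 10.70588, 5.82353); divide by 10.70588 → v3 = (0.65385, 1.00000, 0.54396)
Requested entry of v3: 396/728 = 0.5440

0.5440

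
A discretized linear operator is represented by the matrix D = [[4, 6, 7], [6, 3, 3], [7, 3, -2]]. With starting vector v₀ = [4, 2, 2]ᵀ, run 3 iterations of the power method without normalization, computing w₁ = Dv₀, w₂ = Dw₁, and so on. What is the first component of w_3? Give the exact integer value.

w1 = Dv₀ = (4·4 + 6·2 + 7·2; 6·4 + 3·2 + 3·2; 7·4 + 3·2 + (-2)·2) = (42, 36, 30)
w2 = Dw1 = (4·42 + 6·36 + 7·30; 6·42 + 3·36 + 3·30; 7·42 + 3·36 + (-2)·30) = (594, 450, 342)
w3 = Dw2 = (7470, 5940, 4824)
The requested component of w3 is 7470.

7470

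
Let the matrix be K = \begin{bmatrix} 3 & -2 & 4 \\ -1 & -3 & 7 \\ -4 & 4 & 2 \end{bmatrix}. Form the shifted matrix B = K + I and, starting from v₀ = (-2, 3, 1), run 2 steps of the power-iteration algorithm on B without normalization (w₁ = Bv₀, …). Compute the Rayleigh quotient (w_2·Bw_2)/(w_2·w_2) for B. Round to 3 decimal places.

B = K + I has rows (4, -2, 4); (-1, -2, 7); (-4, 4, 3)
w1 = Bv₀ = (4·(-2) + (-2)·3 + 4·1; (-1)·(-2) + (-2)·3 + 7·1; (-4)·(-2) + 4·3 + 3·1) = (-10, 3, 23)
w2 = Bw1 = (4·(-10) + (-2)·3 + 4·23; (-1)·(-10) + (-2)·3 + 7·23; (-4)·(-10) + 4·3 + 3·23) = (46, 165, 121)
Bw2 = (338, 471, 839)
w2·Bw2 = 194782; w2·w2 = 43982; μ ≈ 194782/43982 = 4.429

μ ≈ 4.429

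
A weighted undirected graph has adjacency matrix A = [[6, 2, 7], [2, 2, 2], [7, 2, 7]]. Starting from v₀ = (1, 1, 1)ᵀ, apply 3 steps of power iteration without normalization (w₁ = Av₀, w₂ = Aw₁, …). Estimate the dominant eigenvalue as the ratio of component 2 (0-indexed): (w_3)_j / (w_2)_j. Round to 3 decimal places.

λ ≈ 14.188

w1 = Av₀ = (6·1 + 2·1 + 7·1; 2·1 + 2·1 + 2·1; 7·1 + 2·1 + 7·1) = (15, 6, 16)
w2 = Aw1 = (6·15 + 2·6 + 7·16; 2·15 + 2·6 + 2·16; 7·15 + 2·6 + 7·16) = (214, 74, 229)
w3 = Aw2 = (3035, 1034, 3249)
Ratio at component: 3249 / 229 = 14.188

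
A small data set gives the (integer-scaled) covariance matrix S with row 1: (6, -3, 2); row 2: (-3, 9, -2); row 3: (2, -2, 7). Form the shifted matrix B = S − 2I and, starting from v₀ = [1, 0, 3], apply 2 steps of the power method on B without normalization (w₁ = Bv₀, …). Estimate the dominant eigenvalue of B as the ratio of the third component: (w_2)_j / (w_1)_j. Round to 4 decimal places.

7.2353

B = S − 2I has rows (4, -3, 2); (-3, 7, -2); (2, -2, 5)
w1 = Bv₀ = (10, -9, 17)
w2 = Bw1 = (101, -127, 123)
Ratio: 123/17 = 7.2353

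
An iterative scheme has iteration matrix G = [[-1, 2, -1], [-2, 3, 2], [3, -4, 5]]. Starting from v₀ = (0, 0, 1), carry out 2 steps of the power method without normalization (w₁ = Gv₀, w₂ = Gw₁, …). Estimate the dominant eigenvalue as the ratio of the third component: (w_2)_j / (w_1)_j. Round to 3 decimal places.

w1 = Gv₀ = (-1, 2, 5)
w2 = Gw1 = (0, 18, 14)
Ratio at component: 14 / 5 = 2.800

2.800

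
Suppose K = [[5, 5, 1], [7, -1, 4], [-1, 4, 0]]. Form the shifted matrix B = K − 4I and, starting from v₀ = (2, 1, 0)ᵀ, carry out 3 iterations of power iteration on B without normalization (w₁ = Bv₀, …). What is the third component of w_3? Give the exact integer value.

B = K − 4I has rows (1, 5, 1); (7, -5, 4); (-1, 4, -4)
w1 = Bv₀ = (1·2 + 5·1 + 1·0; 7·2 + (-5)·1 + 4·0; (-1)·2 + 4·1 + (-4)·0) = (7, 9, 2)
w2 = Bw1 = (1·7 + 5·9 + 1·2; 7·7 + (-5)·9 + 4·2; (-1)·7 + 4·9 + (-4)·2) = (54, 12, 21)
w3 = Bw2 = (135, 402, -90)
Requested component of w3: -90

-90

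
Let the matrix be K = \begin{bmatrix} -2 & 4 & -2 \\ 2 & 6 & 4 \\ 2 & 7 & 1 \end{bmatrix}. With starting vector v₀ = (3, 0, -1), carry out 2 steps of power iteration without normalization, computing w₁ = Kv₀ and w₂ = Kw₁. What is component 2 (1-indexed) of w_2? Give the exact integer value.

24

w1 = Kv₀ = (-4, 2, 5)
w2 = Kw1 = (6, 24, 11)
The requested component of w2 is 24.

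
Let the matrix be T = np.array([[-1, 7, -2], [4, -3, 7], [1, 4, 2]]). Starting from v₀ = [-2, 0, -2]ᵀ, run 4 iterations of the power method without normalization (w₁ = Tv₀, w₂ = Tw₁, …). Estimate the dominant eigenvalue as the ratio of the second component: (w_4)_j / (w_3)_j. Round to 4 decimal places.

w1 = Tv₀ = ((-1)·(-2) + 7·0 + (-2)·(-2); 4·(-2) + (-3)·0 + 7·(-2); 1·(-2) + 4·0 + 2·(-2)) = (6, -22, -6)
w2 = Tw1 = ((-1)·6 + 7·(-22) + (-2)·(-6); 4·6 + (-3)·(-22) + 7·(-6); 1·6 + 4·(-22) + 2·(-6)) = (-148, 48, -94)
w3 = Tw2 = (672, -1394, -144)
w4 = Tw3 = (-10142, 5862, -5192)
Ratio at component: 5862 / -1394 = -4.2052

-4.2052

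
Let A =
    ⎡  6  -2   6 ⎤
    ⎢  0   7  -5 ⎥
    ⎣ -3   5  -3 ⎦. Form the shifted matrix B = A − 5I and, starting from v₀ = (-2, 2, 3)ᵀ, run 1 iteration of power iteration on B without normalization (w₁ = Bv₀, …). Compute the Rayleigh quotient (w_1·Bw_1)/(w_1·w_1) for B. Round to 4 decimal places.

-0.4559

B = A − 5I has rows (1, -2, 6); (0, 2, -5); (-3, 5, -8)
w1 = Bv₀ = (1·(-2) + (-2)·2 + 6·3; 0·(-2) + 2·2 + (-5)·3; (-3)·(-2) + 5·2 + (-8)·3) = (12, -11, -8)
Bw1 = (-14, 18, -27)
w1·Bw1 = -150; w1·w1 = 329; μ ≈ -150/329 = -0.4559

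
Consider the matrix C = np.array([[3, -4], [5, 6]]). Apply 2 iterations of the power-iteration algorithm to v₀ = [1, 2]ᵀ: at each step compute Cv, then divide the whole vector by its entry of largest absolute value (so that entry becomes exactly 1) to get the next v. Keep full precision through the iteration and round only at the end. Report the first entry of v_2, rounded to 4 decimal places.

Cv0 = (-5.00000, 17.00000); divide by 17.00000 → v1 = (-0.29412, 1.00000)
Cv1 = (-4.88235, 4.52941); divide by -4.88235 → v2 = (1.00000, -0.92771)
Requested entry of v2: -83/-83 = 1.0000

1.0000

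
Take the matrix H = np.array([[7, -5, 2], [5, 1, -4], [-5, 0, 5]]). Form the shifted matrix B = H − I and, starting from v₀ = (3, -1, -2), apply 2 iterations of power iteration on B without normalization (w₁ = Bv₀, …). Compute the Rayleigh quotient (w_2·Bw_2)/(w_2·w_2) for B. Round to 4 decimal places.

3.6958

B = H − I has rows (6, -5, 2); (5, 0, -4); (-5, 0, 4)
w1 = Bv₀ = (6·3 + (-5)·(-1) + 2·(-2); 5·3 + 0·(-1) + (-4)·(-2); (-5)·3 + 0·(-1) + 4·(-2)) = (19, 23, -23)
w2 = Bw1 = (6·19 + (-5)·23 + 2·(-23); 5·19 + 0·23 + (-4)·(-23); (-5)·19 + 0·23 + 4·(-23)) = (-47, 187, -187)
Bw2 = (-1591, 513, -513)
w2·Bw2 = 266639; w2·w2 = 72147; μ ≈ 266639/72147 = 3.6958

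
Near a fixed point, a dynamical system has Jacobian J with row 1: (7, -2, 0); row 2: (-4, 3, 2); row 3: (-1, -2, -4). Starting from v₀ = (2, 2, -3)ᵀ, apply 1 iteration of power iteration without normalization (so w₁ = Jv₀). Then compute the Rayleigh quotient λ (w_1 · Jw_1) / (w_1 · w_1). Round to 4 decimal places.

w1 = Jv₀ = (10, -8, 6)
Jw1 = (86, -52, -18)
w1·Jw1 = 10·86 + (-8)·(-52) + 6·(-18) = 1168; w1·w1 = 10·10 + (-8)·(-8) + 6·6 = 200
λ ≈ 1168/200 = 5.8400

λ ≈ 5.8400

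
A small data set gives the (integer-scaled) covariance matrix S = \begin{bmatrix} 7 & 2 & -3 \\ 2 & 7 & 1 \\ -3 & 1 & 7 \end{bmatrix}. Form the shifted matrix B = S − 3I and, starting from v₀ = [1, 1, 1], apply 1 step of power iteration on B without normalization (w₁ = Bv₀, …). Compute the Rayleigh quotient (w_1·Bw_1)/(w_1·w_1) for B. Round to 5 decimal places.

B = S − 3I has rows (4, 2, -3); (2, 4, 1); (-3, 1, 4)
w1 = Bv₀ = (3, 7, 2)
Bw1 = (20, 36, 6)
w1·Bw1 = 324; w1·w1 = 62; μ ≈ 324/62 = 5.22581

μ ≈ 5.22581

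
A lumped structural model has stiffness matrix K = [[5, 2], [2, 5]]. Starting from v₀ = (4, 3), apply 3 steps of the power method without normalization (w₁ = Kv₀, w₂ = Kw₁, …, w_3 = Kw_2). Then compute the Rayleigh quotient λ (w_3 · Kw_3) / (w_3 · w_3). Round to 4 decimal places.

λ ≈ 6.9995

w1 = Kv₀ = (26, 23)
w2 = Kw1 = (176, 167)
w3 = Kw2 = (1214, 1187)
Kw3 = (8444, 8363)
w3·Kw3 = 1214·8444 + 1187·8363 = 20177897; w3·w3 = 1214·1214 + 1187·1187 = 2882765
λ ≈ 20177897/2882765 = 6.9995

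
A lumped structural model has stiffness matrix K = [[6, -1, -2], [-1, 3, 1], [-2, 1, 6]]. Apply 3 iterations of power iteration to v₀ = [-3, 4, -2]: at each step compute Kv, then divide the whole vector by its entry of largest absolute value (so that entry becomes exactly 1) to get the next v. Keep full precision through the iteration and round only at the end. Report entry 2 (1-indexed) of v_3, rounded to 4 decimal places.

Kv0 = (-18.00000, 13.00000, -2.00000); divide by -18.00000 → v1 = (1.00000, -0.72222, 0.11111)
Kv1 = (6.50000, -3.05556, -2.05556); divide by 6.50000 → v2 = (1.00000, -0.47009, -0.31624)
Kv2 = (7.10256, -2.72650, -4.36752); divide by 7.10256 → v3 = (1.00000, -0.38387, -0.61492)
Requested entry of v3: 319/-831 = -0.3839

-0.3839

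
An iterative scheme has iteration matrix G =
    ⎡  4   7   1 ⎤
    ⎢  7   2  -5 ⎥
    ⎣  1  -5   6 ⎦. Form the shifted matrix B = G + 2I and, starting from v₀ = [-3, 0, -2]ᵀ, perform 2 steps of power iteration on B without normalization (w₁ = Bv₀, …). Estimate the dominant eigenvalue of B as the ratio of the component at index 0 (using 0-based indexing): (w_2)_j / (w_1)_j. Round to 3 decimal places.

B = G + 2I has rows (6, 7, 1); (7, 4, -5); (1, -5, 8)
w1 = Bv₀ = (6·(-3) + 7·0 + 1·(-2); 7·(-3) + 4·0 + (-5)·(-2); 1·(-3) + (-5)·0 + 8·(-2)) = (-20, -11, -19)
w2 = Bw1 = (6·(-20) + 7·(-11) + 1·(-19); 7·(-20) + 4·(-11) + (-5)·(-19); 1·(-20) + (-5)·(-11) + 8·(-19)) = (-216, -89, -117)
Ratio: -216/-20 = 10.800

10.800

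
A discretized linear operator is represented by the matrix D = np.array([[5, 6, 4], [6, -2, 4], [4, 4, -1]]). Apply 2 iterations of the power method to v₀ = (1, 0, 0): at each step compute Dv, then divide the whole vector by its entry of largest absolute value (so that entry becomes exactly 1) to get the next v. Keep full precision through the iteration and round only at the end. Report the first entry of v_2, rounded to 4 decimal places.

Dv0 = (5.00000, 6.00000, 4.00000); divide by 6.00000 → v1 = (0.83333, 1.00000, 0.66667)
Dv1 = (12.83333, 5.66667, 6.66667); divide by 12.83333 → v2 = (1.00000, 0.44156, 0.51948)
Requested entry of v2: 77/77 = 1.0000

1.0000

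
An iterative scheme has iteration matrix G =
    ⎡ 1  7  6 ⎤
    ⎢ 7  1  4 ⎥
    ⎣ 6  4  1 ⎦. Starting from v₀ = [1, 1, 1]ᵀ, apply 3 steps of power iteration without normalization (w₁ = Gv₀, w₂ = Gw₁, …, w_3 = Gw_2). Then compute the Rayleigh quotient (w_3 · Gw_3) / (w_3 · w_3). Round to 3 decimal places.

w1 = Gv₀ = (1·1 + 7·1 + 6·1; 7·1 + 1·1 + 4·1; 6·1 + 4·1 + 1·1) = (14, 12, 11)
w2 = Gw1 = (1·14 + 7·12 + 6·11; 7·14 + 1·12 + 4·11; 6·14 + 4·12 + 1·11) = (164, 154, 143)
w3 = Gw2 = (2100, 1874, 1743)
Gw3 = (25676, 23546, 21839)
w3·Gw3 = 2100·25676 + 1874·23546 + 1743·21839 = 136110181; w3·w3 = 2100·2100 + 1874·1874 + 1743·1743 = 10959925
λ ≈ 136110181/10959925 = 12.419

12.419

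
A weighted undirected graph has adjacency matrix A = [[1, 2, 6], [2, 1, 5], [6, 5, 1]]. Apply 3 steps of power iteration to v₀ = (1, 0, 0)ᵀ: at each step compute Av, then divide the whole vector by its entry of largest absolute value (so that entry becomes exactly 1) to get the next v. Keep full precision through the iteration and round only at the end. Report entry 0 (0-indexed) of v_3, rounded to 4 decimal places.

0.5502

Av0 = (1.00000, 2.00000, 6.00000); divide by 6.00000 → v1 = (0.16667, 0.33333, 1.00000)
Av1 = (6.83333, 5.66667, 3.66667); divide by 6.83333 → v2 = (1.00000, 0.82927, 0.53659)
Av2 = (5.87805, 5.51220, 10.68293); divide by 10.68293 → v3 = (0.55023, 0.51598, 1.00000)
Requested entry of v3: 241/438 = 0.5502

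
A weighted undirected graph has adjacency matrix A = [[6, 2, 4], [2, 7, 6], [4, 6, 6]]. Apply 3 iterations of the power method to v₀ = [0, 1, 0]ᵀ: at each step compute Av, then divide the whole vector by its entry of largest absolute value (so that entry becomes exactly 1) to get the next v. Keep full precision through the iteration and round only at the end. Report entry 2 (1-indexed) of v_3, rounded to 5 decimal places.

0.99120

Av0 = (2.000000, 7.000000, 6.000000); divide by 7.000000 → v1 = (0.285714, 1.000000, 0.857143)
Av1 = (7.142857, 12.714286, 12.285714); divide by 12.714286 → v2 = (0.561798, 1.000000, 0.966292)
Av2 = (9.235955, 13.921348, 14.044944); divide by 14.044944 → v3 = (0.657600, 0.991200, 1.000000)
Requested entry of v3: 1239/1250 = 0.99120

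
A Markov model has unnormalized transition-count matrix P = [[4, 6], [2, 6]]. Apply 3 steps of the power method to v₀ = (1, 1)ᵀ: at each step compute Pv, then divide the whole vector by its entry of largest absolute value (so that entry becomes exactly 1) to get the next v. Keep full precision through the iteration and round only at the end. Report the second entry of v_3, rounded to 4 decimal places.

0.7684

Pv0 = (10.00000, 8.00000); divide by 10.00000 → v1 = (1.00000, 0.80000)
Pv1 = (8.80000, 6.80000); divide by 8.80000 → v2 = (1.00000, 0.77273)
Pv2 = (8.63636, 6.63636); divide by 8.63636 → v3 = (1.00000, 0.76842)
Requested entry of v3: 584/760 = 0.7684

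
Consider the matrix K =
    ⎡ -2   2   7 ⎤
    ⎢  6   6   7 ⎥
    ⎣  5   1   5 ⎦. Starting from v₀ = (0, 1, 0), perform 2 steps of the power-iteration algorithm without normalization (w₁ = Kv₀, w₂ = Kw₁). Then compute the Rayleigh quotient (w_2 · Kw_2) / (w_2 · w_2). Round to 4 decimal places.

λ ≈ 10.7085

w1 = Kv₀ = (2, 6, 1)
w2 = Kw1 = (15, 55, 21)
Kw2 = (227, 567, 235)
w2·Kw2 = 15·227 + 55·567 + 21·235 = 39525; w2·w2 = 15·15 + 55·55 + 21·21 = 3691
λ ≈ 39525/3691 = 10.7085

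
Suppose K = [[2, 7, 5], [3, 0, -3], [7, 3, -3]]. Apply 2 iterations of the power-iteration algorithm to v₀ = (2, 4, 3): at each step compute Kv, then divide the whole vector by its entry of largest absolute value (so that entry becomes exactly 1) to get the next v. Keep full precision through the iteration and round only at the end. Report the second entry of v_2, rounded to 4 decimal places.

0.3346

Kv0 = (47.00000, -3.00000, 17.00000); divide by 47.00000 → v1 = (1.00000, -0.06383, 0.36170)
Kv1 = (3.36170, 1.91489, 5.72340); divide by 5.72340 → v2 = (0.58736, 0.33457, 1.00000)
Requested entry of v2: 90/269 = 0.3346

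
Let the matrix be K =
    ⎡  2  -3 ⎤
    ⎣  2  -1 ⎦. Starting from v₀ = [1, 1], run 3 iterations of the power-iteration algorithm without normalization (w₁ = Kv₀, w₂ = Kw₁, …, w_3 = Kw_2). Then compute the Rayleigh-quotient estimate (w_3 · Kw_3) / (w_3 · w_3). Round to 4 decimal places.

w1 = Kv₀ = (2·1 + (-3)·1; 2·1 + (-1)·1) = (-1, 1)
w2 = Kw1 = (2·(-1) + (-3)·1; 2·(-1) + (-1)·1) = (-5, -3)
w3 = Kw2 = (-1, -7)
Kw3 = (19, 5)
w3·Kw3 = (-1)·19 + (-7)·5 = -54; w3·w3 = (-1)·(-1) + (-7)·(-7) = 50
λ ≈ -54/50 = -1.0800

-1.0800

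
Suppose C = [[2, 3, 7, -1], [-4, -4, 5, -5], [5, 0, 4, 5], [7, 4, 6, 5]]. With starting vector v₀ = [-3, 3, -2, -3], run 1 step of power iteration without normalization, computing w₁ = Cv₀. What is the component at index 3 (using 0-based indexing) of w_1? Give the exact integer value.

w1 = Cv₀ = (-8, 5, -38, -36)
The requested component of w1 is -36.

-36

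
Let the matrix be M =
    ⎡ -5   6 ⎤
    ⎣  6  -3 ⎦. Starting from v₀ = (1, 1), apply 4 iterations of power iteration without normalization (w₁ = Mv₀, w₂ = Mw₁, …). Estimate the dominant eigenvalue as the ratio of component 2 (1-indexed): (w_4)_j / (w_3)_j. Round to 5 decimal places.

-8.72414

w1 = Mv₀ = ((-5)·1 + 6·1; 6·1 + (-3)·1) = (1, 3)
w2 = Mw1 = ((-5)·1 + 6·3; 6·1 + (-3)·3) = (13, -3)
w3 = Mw2 = (-83, 87)
w4 = Mw3 = (937, -759)
Ratio at component: -759 / 87 = -8.72414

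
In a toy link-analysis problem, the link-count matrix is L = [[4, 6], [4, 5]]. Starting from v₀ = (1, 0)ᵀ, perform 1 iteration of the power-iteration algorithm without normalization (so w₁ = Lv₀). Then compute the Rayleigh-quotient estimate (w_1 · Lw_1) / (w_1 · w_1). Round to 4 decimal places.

λ ≈ 9.5000

w1 = Lv₀ = (4·1 + 6·0; 4·1 + 5·0) = (4, 4)
Lw1 = (40, 36)
w1·Lw1 = 4·40 + 4·36 = 304; w1·w1 = 4·4 + 4·4 = 32
λ ≈ 304/32 = 9.5000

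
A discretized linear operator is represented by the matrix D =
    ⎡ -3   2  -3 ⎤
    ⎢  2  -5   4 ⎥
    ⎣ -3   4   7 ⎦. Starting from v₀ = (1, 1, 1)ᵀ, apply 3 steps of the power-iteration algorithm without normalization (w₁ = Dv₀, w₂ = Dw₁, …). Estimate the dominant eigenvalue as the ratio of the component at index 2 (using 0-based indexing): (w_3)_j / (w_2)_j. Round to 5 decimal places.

w1 = Dv₀ = (-4, 1, 8)
w2 = Dw1 = (-10, 19, 72)
w3 = Dw2 = (-148, 173, 610)
Ratio at component: 610 / 72 = 8.47222

λ ≈ 8.47222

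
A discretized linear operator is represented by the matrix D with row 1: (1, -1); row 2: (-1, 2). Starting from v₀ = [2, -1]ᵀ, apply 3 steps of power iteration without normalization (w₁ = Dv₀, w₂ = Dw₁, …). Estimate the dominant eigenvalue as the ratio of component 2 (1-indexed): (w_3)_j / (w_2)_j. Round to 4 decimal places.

λ ≈ 2.6364

w1 = Dv₀ = (3, -4)
w2 = Dw1 = (7, -11)
w3 = Dw2 = (18, -29)
Ratio at component: -29 / -11 = 2.6364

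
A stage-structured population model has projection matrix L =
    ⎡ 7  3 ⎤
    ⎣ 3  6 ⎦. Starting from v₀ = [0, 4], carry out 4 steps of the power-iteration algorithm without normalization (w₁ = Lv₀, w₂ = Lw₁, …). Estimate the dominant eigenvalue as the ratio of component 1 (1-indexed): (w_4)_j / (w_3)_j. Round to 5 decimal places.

w1 = Lv₀ = (12, 24)
w2 = Lw1 = (156, 180)
w3 = Lw2 = (1632, 1548)
w4 = Lw3 = (16068, 14184)
Ratio at component: 16068 / 1632 = 9.84559

9.84559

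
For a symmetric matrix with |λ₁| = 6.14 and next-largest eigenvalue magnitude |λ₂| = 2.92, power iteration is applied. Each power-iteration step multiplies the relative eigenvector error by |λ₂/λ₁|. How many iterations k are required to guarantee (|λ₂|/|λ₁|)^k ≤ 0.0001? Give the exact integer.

|λ₂/λ₁| = 2.92/6.14 = 0.47557
Need k ≥ ln(0.0001) / ln(0.47557) = -9.2103 / -0.7432 ≈ 12.392
Smallest integer k satisfying the bound: 13

13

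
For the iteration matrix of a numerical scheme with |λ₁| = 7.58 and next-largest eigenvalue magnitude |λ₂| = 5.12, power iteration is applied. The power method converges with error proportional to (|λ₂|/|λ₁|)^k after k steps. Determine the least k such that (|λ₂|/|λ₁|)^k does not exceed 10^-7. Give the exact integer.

42

|λ₂/λ₁| = 5.12/7.58 = 0.67546
Need k ≥ ln(10^-7) / ln(0.67546) = -16.1181 / -0.3924 ≈ 41.080
Smallest integer k satisfying the bound: 42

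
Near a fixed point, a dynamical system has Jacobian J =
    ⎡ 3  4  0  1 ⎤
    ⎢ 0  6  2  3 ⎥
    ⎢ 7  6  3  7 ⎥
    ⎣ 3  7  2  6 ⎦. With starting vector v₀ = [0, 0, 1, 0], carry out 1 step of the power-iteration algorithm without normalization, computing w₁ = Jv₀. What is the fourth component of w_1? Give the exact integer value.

2

w1 = Jv₀ = (3·0 + 4·0 + 0·1 + 1·0; 0·0 + 6·0 + 2·1 + 3·0; 7·0 + 6·0 + 3·1 + 7·0; 3·0 + 7·0 + 2·1 + 6·0) = (0, 2, 3, 2)
The requested component of w1 is 2.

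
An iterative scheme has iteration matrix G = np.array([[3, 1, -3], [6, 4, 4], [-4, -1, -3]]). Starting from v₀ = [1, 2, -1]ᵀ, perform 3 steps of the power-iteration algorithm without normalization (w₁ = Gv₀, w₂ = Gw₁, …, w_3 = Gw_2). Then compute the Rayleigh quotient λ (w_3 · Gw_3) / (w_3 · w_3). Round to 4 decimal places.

λ ≈ 6.6445

w1 = Gv₀ = (3·1 + 1·2 + (-3)·(-1); 6·1 + 4·2 + 4·(-1); (-4)·1 + (-1)·2 + (-3)·(-1)) = (8, 10, -3)
w2 = Gw1 = (3·8 + 1·10 + (-3)·(-3); 6·8 + 4·10 + 4·(-3); (-4)·8 + (-1)·10 + (-3)·(-3)) = (43, 76, -33)
w3 = Gw2 = (304, 430, -149)
Gw3 = (1789, 2948, -1199)
w3·Gw3 = 304·1789 + 430·2948 + (-149)·(-1199) = 1990147; w3·w3 = 304·304 + 430·430 + (-149)·(-149) = 299517
λ ≈ 1990147/299517 = 6.6445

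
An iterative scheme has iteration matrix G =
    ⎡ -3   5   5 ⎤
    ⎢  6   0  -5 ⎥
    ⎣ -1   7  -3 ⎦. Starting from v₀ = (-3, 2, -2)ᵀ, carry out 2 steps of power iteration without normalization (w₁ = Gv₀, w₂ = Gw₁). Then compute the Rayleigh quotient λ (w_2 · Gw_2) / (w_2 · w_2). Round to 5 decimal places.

w1 = Gv₀ = ((-3)·(-3) + 5·2 + 5·(-2); 6·(-3) + 0·2 + (-5)·(-2); (-1)·(-3) + 7·2 + (-3)·(-2)) = (9, -8, 23)
w2 = Gw1 = ((-3)·9 + 5·(-8) + 5·23; 6·9 + 0·(-8) + (-5)·23; (-1)·9 + 7·(-8) + (-3)·23) = (48, -61, -134)
Gw2 = (-1119, 958, -73)
w2·Gw2 = 48·(-1119) + (-61)·958 + (-134)·(-73) = -102368; w2·w2 = 48·48 + (-61)·(-61) + (-134)·(-134) = 23981
λ ≈ -102368/23981 = -4.26871

-4.26871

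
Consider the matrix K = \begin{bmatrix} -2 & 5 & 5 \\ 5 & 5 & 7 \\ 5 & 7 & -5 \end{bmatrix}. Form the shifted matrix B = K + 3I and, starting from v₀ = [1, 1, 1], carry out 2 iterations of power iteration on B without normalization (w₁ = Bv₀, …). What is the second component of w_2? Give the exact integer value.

B = K + 3I has rows (1, 5, 5); (5, 8, 7); (5, 7, -2)
w1 = Bv₀ = (1·1 + 5·1 + 5·1; 5·1 + 8·1 + 7·1; 5·1 + 7·1 + (-2)·1) = (11, 20, 10)
w2 = Bw1 = (1·11 + 5·20 + 5·10; 5·11 + 8·20 + 7·10; 5·11 + 7·20 + (-2)·10) = (161, 285, 175)
Requested component of w2: 285

285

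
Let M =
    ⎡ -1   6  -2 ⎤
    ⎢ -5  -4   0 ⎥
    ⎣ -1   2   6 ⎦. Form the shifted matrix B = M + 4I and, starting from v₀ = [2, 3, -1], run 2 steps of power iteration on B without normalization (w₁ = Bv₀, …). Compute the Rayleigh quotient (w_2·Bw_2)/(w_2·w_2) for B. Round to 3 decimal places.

μ ≈ 5.106

B = M + 4I has rows (3, 6, -2); (-5, 0, 0); (-1, 2, 10)
w1 = Bv₀ = (26, -10, -6)
w2 = Bw1 = (30, -130, -106)
Bw2 = (-478, -150, -1350)
w2·Bw2 = 148260; w2·w2 = 29036; μ ≈ 148260/29036 = 5.106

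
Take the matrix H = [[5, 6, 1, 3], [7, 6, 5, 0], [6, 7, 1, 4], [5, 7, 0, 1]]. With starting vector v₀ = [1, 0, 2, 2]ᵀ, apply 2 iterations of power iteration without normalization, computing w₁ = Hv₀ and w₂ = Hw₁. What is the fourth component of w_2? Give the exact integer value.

191

w1 = Hv₀ = (13, 17, 16, 7)
w2 = Hw1 = (204, 273, 241, 191)
The requested component of w2 is 191.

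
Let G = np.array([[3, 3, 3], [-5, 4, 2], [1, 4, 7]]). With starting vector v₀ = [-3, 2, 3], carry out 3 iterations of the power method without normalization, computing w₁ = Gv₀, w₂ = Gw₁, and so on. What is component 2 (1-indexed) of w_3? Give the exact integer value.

245

w1 = Gv₀ = (6, 29, 26)
w2 = Gw1 = (183, 138, 304)
w3 = Gw2 = (1875, 245, 2863)
The requested component of w3 is 245.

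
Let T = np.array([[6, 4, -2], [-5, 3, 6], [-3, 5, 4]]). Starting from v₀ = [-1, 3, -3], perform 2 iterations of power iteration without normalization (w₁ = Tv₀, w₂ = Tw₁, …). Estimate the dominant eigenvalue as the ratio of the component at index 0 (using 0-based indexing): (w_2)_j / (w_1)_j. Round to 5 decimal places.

λ ≈ 3.66667

w1 = Tv₀ = (6·(-1) + 4·3 + (-2)·(-3); (-5)·(-1) + 3·3 + 6·(-3); (-3)·(-1) + 5·3 + 4·(-3)) = (12, -4, 6)
w2 = Tw1 = (6·12 + 4·(-4) + (-2)·6; (-5)·12 + 3·(-4) + 6·6; (-3)·12 + 5·(-4) + 4·6) = (44, -36, -32)
Ratio at component: 44 / 12 = 3.66667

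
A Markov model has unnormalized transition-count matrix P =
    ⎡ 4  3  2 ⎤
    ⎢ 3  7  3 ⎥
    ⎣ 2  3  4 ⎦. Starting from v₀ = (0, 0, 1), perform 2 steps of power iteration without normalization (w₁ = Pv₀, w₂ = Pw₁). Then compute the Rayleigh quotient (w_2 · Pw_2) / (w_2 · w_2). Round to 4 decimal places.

10.7288

w1 = Pv₀ = (4·0 + 3·0 + 2·1; 3·0 + 7·0 + 3·1; 2·0 + 3·0 + 4·1) = (2, 3, 4)
w2 = Pw1 = (4·2 + 3·3 + 2·4; 3·2 + 7·3 + 3·4; 2·2 + 3·3 + 4·4) = (25, 39, 29)
Pw2 = (275, 435, 283)
w2·Pw2 = 25·275 + 39·435 + 29·283 = 32047; w2·w2 = 25·25 + 39·39 + 29·29 = 2987
λ ≈ 32047/2987 = 10.7288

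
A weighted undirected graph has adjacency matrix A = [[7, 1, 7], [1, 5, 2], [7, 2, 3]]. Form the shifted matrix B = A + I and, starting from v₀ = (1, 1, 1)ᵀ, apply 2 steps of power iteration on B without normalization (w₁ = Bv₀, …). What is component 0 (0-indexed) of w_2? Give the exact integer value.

B = A + I has rows (8, 1, 7); (1, 6, 2); (7, 2, 4)
w1 = Bv₀ = (8·1 + 1·1 + 7·1; 1·1 + 6·1 + 2·1; 7·1 + 2·1 + 4·1) = (16, 9, 13)
w2 = Bw1 = (8·16 + 1·9 + 7·13; 1·16 + 6·9 + 2·13; 7·16 + 2·9 + 4·13) = (228, 96, 182)
Requested component of w2: 228

228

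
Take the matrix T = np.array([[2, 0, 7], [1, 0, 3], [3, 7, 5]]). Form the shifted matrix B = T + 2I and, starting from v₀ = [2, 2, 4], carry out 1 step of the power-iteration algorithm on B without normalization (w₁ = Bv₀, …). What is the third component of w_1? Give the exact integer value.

48

B = T + 2I has rows (4, 0, 7); (1, 2, 3); (3, 7, 7)
w1 = Bv₀ = (36, 18, 48)
Requested component of w1: 48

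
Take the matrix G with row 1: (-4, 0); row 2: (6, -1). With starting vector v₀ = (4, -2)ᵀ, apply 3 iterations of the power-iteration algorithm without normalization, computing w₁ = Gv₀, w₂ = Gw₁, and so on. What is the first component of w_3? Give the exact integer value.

-256

w1 = Gv₀ = ((-4)·4 + 0·(-2); 6·4 + (-1)·(-2)) = (-16, 26)
w2 = Gw1 = ((-4)·(-16) + 0·26; 6·(-16) + (-1)·26) = (64, -122)
w3 = Gw2 = (-256, 506)
The requested component of w3 is -256.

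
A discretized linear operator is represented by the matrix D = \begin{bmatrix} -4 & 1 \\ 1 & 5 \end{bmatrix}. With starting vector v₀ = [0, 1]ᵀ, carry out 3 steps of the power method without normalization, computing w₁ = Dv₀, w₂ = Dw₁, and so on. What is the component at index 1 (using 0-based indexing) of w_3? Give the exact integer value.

131

w1 = Dv₀ = ((-4)·0 + 1·1; 1·0 + 5·1) = (1, 5)
w2 = Dw1 = ((-4)·1 + 1·5; 1·1 + 5·5) = (1, 26)
w3 = Dw2 = (22, 131)
The requested component of w3 is 131.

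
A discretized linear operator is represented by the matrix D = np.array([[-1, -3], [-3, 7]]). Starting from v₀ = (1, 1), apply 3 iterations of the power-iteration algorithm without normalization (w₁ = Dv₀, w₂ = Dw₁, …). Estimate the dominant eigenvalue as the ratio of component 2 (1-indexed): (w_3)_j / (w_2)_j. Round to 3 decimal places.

λ ≈ 7.600

w1 = Dv₀ = (-4, 4)
w2 = Dw1 = (-8, 40)
w3 = Dw2 = (-112, 304)
Ratio at component: 304 / 40 = 7.600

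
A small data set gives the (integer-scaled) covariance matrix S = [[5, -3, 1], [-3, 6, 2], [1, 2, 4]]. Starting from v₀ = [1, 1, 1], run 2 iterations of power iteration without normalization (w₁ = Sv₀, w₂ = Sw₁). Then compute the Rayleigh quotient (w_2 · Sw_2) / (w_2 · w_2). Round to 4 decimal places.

w1 = Sv₀ = (3, 5, 7)
w2 = Sw1 = (7, 35, 41)
Sw2 = (-29, 271, 241)
w2·Sw2 = 7·(-29) + 35·271 + 41·241 = 19163; w2·w2 = 7·7 + 35·35 + 41·41 = 2955
λ ≈ 19163/2955 = 6.4849

λ ≈ 6.4849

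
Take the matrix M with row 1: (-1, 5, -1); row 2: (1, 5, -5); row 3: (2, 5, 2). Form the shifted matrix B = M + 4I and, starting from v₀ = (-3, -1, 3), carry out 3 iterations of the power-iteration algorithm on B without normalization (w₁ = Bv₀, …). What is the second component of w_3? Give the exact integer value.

-2213

B = M + 4I has rows (3, 5, -1); (1, 9, -5); (2, 5, 6)
w1 = Bv₀ = (3·(-3) + 5·(-1) + (-1)·3; 1·(-3) + 9·(-1) + (-5)·3; 2·(-3) + 5·(-1) + 6·3) = (-17, -27, 7)
w2 = Bw1 = (3·(-17) + 5·(-27) + (-1)·7; 1·(-17) + 9·(-27) + (-5)·7; 2·(-17) + 5·(-27) + 6·7) = (-193, -295, -127)
w3 = Bw2 = (-1927, -2213, -2623)
Requested component of w3: -2213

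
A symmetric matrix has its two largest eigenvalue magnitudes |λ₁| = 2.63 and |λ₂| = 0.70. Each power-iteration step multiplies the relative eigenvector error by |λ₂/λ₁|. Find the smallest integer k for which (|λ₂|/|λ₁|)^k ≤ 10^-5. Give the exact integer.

9

|λ₂/λ₁| = 0.70/2.63 = 0.26616
Need k ≥ ln(10^-5) / ln(0.26616) = -11.5129 / -1.3237 ≈ 8.698
Smallest integer k satisfying the bound: 9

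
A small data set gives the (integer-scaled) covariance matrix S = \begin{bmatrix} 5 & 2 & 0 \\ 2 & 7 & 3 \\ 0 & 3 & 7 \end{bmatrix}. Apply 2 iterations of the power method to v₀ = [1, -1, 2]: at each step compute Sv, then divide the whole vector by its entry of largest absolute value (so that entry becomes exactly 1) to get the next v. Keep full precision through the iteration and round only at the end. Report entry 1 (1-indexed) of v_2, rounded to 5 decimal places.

0.21250

Sv0 = (3.000000, 1.000000, 11.000000); divide by 11.000000 → v1 = (0.272727, 0.090909, 1.000000)
Sv1 = (1.545455, 4.181818, 7.272727); divide by 7.272727 → v2 = (0.212500, 0.575000, 1.000000)
Requested entry of v2: 17/80 = 0.21250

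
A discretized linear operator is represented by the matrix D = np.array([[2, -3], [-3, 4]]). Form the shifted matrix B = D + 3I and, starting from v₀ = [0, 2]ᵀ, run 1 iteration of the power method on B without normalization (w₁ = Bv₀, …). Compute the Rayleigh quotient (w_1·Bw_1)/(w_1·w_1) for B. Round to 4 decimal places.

B = D + 3I has rows (5, -3); (-3, 7)
w1 = Bv₀ = (-6, 14)
Bw1 = (-72, 116)
w1·Bw1 = 2056; w1·w1 = 232; μ ≈ 2056/232 = 8.8621

8.8621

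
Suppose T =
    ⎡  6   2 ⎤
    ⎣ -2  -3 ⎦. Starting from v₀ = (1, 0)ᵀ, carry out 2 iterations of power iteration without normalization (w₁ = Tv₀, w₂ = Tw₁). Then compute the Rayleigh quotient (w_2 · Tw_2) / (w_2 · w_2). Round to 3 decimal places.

5.694

w1 = Tv₀ = (6·1 + 2·0; (-2)·1 + (-3)·0) = (6, -2)
w2 = Tw1 = (6·6 + 2·(-2); (-2)·6 + (-3)·(-2)) = (32, -6)
Tw2 = (180, -46)
w2·Tw2 = 32·180 + (-6)·(-46) = 6036; w2·w2 = 32·32 + (-6)·(-6) = 1060
λ ≈ 6036/1060 = 5.694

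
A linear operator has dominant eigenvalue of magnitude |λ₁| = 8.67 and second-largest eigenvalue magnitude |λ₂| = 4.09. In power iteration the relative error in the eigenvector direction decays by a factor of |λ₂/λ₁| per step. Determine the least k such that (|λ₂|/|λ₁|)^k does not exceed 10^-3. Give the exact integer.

|λ₂/λ₁| = 4.09/8.67 = 0.47174
Need k ≥ ln(10^-3) / ln(0.47174) = -6.9078 / -0.7513 ≈ 9.194
Smallest integer k satisfying the bound: 10

10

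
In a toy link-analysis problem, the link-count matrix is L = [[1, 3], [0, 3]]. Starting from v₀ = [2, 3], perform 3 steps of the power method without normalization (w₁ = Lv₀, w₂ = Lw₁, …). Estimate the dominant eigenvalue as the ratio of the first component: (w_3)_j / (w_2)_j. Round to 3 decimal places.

3.132

w1 = Lv₀ = (1·2 + 3·3; 0·2 + 3·3) = (11, 9)
w2 = Lw1 = (1·11 + 3·9; 0·11 + 3·9) = (38, 27)
w3 = Lw2 = (119, 81)
Ratio at component: 119 / 38 = 3.132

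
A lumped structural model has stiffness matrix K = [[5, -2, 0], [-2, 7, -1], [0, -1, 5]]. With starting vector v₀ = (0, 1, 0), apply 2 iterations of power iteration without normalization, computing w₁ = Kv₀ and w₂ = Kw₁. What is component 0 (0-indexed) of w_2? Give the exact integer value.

w1 = Kv₀ = (5·0 + (-2)·1 + 0·0; (-2)·0 + 7·1 + (-1)·0; 0·0 + (-1)·1 + 5·0) = (-2, 7, -1)
w2 = Kw1 = (5·(-2) + (-2)·7 + 0·(-1); (-2)·(-2) + 7·7 + (-1)·(-1); 0·(-2) + (-1)·7 + 5·(-1)) = (-24, 54, -12)
The requested component of w2 is -24.

-24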